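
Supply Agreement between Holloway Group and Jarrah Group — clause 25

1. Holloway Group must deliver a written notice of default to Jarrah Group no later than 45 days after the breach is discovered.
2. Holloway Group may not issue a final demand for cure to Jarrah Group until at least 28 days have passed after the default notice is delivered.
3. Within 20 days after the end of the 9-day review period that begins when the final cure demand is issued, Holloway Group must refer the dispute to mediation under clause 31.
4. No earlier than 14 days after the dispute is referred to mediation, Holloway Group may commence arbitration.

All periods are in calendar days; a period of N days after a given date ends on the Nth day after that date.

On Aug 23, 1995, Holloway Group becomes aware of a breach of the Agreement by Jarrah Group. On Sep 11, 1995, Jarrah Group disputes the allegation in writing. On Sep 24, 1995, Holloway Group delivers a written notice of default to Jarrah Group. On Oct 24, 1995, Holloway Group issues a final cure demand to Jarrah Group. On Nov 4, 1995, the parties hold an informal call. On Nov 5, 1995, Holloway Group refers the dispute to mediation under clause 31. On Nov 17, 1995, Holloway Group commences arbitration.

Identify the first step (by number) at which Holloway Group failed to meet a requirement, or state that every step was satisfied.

Step 1: 45 days after Aug 23, 1995 (when the breach is discovered) is Oct 7, 1995; done Sep 24, 1995 — timely.
Step 2: the earliest permitted date is 28 days after Sep 24, 1995 (when the default notice is delivered), i.e. Oct 22, 1995; done Oct 24, 1995 — permitted.
Step 3: 20 days after Nov 2, 1995 (end of the 9-day review period, which began when the final cure demand is issued on Oct 24, 1995) is Nov 22, 1995; Nov 5, 1995 is within that limit.
Step 4: the earliest permitted date is 14 days after Nov 5, 1995 (when the dispute is referred to mediation), i.e. Nov 19, 1995; Nov 17, 1995 is 2 days before the earliest permitted date.

Step 4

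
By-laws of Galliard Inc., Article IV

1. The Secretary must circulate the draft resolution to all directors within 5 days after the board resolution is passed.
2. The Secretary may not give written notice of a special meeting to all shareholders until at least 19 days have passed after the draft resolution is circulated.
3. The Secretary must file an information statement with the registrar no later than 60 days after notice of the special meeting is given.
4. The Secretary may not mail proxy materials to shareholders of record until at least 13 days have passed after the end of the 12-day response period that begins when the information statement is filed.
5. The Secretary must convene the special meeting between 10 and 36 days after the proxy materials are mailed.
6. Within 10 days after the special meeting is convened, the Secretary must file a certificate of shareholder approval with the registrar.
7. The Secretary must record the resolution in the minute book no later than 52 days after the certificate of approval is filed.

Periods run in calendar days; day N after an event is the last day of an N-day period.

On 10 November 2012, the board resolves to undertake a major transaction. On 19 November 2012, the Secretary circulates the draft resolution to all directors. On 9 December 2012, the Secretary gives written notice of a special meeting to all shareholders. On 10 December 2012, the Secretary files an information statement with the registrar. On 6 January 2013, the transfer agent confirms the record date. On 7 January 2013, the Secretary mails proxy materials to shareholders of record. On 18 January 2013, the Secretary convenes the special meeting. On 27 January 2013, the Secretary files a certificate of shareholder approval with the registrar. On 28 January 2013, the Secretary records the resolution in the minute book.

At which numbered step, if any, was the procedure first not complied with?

Step 1

Step 1 — counting 5 days from 10 November 2012 (when the board resolution is passed) gives a deadline of 15 November 2012; not done until 19 November 2012, 4 days after the deadline.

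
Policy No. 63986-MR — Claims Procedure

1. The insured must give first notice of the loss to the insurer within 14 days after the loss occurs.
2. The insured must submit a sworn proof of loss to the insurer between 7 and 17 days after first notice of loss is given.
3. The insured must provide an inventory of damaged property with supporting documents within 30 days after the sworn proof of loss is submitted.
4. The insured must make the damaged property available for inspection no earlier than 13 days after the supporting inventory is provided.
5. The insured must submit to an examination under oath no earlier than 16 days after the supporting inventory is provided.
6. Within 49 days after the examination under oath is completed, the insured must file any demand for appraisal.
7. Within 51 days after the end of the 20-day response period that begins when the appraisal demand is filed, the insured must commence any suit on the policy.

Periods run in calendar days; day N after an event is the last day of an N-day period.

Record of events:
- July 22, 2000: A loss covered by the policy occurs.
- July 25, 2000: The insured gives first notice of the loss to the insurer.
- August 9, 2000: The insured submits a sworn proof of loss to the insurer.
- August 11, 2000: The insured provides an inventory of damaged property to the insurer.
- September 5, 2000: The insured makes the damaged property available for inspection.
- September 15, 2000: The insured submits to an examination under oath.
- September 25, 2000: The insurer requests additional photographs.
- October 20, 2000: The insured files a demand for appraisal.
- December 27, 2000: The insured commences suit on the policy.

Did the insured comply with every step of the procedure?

Yes

Step 1: 14 days after July 22, 2000 (when the loss occurs) is August 5, 2000; done July 25, 2000 — timely.
Step 2: the window is 7–17 days after July 25, 2000 (when first notice of loss is given), so August 1, 2000 through August 11, 2000; done August 9, 2000 — within the window.
Step 3: 30 days after August 9, 2000 (when the sworn proof of loss is submitted) is September 8, 2000; completed August 11, 2000, before the deadline.
Step 4: the earliest permitted date is 13 days after August 11, 2000 (when the supporting inventory is provided), i.e. August 24, 2000; done September 5, 2000 — permitted.
Step 5: the earliest permitted date is 16 days after August 11, 2000 (when the supporting inventory is provided), i.e. August 27, 2000; done September 15, 2000 — permitted.
Step 6: 49 days after September 15, 2000 (when the examination under oath is completed) is November 3, 2000; done October 20, 2000 — timely.
Step 7: 51 days after November 9, 2000 (end of the 20-day response period, which began when the appraisal demand is filed on October 20, 2000) is December 30, 2000; completed December 27, 2000, before the deadline.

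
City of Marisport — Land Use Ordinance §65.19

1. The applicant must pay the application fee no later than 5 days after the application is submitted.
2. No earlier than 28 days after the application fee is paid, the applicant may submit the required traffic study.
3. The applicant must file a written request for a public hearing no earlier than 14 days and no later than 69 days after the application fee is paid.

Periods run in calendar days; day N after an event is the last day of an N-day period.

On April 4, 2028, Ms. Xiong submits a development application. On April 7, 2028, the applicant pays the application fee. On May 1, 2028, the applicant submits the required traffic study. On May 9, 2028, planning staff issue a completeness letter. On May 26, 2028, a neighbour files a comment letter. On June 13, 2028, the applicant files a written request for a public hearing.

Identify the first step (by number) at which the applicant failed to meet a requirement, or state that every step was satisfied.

Step 2

Step 1 — counting 5 days from April 4, 2028 (when the application is submitted) gives a deadline of April 9, 2028; April 7, 2028 is within that limit.
Step 2 — must wait 28 days from April 7, 2028 (when the application fee is paid), so not before May 5, 2028; May 1, 2028 is 4 days before the earliest permitted date.
The procedure was therefore not followed at step 2.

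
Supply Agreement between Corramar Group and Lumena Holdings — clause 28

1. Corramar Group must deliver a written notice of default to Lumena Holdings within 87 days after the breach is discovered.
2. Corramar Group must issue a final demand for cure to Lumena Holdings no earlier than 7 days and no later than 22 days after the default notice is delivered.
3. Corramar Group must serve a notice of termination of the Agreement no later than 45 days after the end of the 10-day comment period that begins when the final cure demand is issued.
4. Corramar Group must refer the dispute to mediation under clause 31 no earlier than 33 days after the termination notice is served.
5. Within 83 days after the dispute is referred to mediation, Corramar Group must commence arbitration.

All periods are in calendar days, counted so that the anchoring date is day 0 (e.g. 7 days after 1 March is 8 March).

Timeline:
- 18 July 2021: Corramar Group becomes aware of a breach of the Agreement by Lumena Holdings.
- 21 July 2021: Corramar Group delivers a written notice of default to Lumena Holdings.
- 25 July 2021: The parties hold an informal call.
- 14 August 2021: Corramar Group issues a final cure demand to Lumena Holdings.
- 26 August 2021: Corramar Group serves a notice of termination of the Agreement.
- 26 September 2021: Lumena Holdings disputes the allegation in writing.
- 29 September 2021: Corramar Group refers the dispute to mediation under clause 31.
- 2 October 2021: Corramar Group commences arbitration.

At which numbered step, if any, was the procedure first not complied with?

Step 1: 87 days after 18 July 2021 (when the breach is discovered) is 13 October 2021; completed 21 July 2021, before the deadline.
Step 2: the window is 7–22 days after 21 July 2021 (when the default notice is delivered), so 28 July 2021 through 12 August 2021; 14 August 2021 is 2 days past the end of the window.

Step 2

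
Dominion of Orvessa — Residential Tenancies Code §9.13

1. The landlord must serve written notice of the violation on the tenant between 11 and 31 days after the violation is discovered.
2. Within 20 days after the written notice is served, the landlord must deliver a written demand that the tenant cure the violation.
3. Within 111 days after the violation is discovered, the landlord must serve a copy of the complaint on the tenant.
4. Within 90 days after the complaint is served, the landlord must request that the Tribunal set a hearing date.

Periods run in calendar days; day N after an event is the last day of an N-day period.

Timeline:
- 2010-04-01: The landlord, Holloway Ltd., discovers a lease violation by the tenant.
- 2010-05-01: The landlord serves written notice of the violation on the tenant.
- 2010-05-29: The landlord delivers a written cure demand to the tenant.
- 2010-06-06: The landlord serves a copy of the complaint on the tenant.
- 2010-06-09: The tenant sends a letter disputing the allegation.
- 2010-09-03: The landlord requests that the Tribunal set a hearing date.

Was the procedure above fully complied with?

No

Step 1 — 11 and 31 days from 2010-04-01 (when the violation is discovered) are 2010-04-12 and 2010-05-02 respectively; done 2010-05-01 — within the window.
Step 2 — counting 20 days from 2010-05-01 (when the written notice is served) gives a deadline of 2010-05-21; 2010-05-29 misses that deadline by 8 days.
No need to go further; step 2 was not satisfied.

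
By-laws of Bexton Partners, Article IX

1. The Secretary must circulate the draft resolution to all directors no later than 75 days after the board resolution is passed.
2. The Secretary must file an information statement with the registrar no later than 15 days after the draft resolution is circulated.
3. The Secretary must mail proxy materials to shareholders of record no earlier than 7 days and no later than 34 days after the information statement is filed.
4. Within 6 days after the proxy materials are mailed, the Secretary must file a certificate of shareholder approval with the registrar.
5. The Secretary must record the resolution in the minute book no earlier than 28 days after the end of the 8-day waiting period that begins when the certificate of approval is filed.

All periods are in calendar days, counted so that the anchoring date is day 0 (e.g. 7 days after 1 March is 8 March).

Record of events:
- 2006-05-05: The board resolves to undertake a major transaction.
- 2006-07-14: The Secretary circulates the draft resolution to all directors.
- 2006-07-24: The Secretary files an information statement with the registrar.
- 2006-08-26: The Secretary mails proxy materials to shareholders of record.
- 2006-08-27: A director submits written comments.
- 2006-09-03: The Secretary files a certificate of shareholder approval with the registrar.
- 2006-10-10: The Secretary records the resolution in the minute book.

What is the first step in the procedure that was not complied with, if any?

Step 4

Step 1 — counting 75 days from 2006-05-05 (when the board resolution is passed) gives a deadline of 2006-07-19; done 2006-07-14 — timely.
Step 2 — counting 15 days from 2006-07-14 (when the draft resolution is circulated) gives a deadline of 2006-07-29; 2006-07-24 is within that limit.
Step 3 — 7 and 34 days from 2006-07-24 (when the information statement is filed) are 2006-07-31 and 2006-08-27 respectively; 2006-08-26 falls inside that range.
Step 4 — counting 6 days from 2006-08-26 (when the proxy materials are mailed) gives a deadline of 2006-09-01; not done until 2006-09-03, 2 days after the deadline.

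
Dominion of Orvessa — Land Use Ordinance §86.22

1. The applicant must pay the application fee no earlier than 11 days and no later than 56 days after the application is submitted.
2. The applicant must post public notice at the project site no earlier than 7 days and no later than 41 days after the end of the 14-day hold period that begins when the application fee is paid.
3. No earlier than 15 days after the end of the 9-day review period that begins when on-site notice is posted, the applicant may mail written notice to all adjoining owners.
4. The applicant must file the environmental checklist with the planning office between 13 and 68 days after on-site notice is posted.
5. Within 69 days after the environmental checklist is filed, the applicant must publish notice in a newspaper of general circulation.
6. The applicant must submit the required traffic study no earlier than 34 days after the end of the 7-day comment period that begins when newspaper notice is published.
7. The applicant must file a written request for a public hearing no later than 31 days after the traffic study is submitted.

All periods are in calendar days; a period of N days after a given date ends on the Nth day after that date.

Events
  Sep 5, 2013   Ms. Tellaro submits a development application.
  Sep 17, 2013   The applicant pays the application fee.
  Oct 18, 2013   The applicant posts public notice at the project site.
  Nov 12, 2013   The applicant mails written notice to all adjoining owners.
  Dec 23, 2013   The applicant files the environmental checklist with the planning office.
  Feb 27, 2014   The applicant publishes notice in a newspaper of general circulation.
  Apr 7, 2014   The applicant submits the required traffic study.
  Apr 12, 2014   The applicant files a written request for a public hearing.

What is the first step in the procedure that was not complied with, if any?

Step 6

Step 1: the window is 11–56 days after Sep 5, 2013 (when the application is submitted), so Sep 16, 2013 through Oct 31, 2013; done Sep 17, 2013, which is between those dates.
Step 2: the window is 7–41 days after Oct 1, 2013 (end of the 14-day hold period, which began when the application fee is paid on Sep 17, 2013), so Oct 8, 2013 through Nov 11, 2013; done Oct 18, 2013 — within the window.
Step 3: the earliest permitted date is 15 days after Oct 27, 2013 (end of the 9-day review period, which began when on-site notice is posted on Oct 18, 2013), i.e. Nov 11, 2013; Nov 12, 2013 is on or after that date.
Step 4: the window is 13–68 days after Oct 18, 2013 (when on-site notice is posted), so Oct 31, 2013 through Dec 25, 2013; Dec 23, 2013 falls inside that range.
Step 5: 69 days after Dec 23, 2013 (when the environmental checklist is filed) is Mar 2, 2014; Feb 27, 2014 is within that limit.
Step 6: the earliest permitted date is 34 days after Mar 6, 2014 (end of the 7-day comment period, which began when newspaper notice is published on Feb 27, 2014), i.e. Apr 9, 2014; done Apr 7, 2014 — 2 days too early.
The procedure was therefore not followed at step 6.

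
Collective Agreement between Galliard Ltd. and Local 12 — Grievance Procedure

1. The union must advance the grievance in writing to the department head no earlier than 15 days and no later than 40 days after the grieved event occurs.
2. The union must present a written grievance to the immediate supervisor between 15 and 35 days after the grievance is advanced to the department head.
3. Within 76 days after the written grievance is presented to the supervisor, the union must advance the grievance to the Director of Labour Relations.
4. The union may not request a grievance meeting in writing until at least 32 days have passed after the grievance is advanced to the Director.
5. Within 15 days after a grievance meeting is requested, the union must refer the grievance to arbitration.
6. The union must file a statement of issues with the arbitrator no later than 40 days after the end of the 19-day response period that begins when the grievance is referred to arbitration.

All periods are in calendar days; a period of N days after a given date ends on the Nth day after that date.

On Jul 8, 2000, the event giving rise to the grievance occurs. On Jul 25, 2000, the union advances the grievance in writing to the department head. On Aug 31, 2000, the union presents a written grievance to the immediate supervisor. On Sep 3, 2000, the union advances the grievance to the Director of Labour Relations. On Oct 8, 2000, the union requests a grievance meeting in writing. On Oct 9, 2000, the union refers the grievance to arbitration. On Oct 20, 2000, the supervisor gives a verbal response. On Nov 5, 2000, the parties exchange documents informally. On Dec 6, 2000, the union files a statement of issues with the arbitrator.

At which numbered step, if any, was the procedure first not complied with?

Step 2

Step 1: the window is 15–40 days after Jul 8, 2000 (when the grieved event occurs), so Jul 23, 2000 through Aug 17, 2000; done Jul 25, 2000 — within the window.
Step 2: the window is 15–35 days after Jul 25, 2000 (when the grievance is advanced to the department head), so Aug 9, 2000 through Aug 29, 2000; done Aug 31, 2000 — 2 days after the window closed.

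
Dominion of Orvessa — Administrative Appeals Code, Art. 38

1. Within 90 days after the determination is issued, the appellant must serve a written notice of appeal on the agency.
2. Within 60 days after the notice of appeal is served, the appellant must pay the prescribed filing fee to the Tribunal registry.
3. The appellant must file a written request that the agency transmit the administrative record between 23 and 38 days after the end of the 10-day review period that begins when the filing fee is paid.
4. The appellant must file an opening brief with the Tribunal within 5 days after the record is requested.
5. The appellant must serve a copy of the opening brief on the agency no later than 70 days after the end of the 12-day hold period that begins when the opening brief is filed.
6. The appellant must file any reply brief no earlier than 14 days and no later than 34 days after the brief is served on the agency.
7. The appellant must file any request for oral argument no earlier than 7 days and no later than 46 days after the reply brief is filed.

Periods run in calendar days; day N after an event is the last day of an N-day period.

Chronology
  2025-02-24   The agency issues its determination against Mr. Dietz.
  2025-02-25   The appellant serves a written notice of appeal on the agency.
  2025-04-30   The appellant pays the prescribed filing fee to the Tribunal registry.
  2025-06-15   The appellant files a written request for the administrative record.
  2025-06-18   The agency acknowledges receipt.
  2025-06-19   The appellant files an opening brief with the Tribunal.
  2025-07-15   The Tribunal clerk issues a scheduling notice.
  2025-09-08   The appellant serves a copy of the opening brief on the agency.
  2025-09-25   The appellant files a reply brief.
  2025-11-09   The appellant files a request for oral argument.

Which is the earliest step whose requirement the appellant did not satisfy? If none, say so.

Step 2

Step 1 — counting 90 days from 2025-02-24 (when the determination is issued) gives a deadline of 2025-05-25; 2025-02-25 is within that limit.
Step 2 — counting 60 days from 2025-02-25 (when the notice of appeal is served) gives a deadline of 2025-04-26; 2025-04-30 misses that deadline by 4 days.
The procedure was therefore not followed at step 2.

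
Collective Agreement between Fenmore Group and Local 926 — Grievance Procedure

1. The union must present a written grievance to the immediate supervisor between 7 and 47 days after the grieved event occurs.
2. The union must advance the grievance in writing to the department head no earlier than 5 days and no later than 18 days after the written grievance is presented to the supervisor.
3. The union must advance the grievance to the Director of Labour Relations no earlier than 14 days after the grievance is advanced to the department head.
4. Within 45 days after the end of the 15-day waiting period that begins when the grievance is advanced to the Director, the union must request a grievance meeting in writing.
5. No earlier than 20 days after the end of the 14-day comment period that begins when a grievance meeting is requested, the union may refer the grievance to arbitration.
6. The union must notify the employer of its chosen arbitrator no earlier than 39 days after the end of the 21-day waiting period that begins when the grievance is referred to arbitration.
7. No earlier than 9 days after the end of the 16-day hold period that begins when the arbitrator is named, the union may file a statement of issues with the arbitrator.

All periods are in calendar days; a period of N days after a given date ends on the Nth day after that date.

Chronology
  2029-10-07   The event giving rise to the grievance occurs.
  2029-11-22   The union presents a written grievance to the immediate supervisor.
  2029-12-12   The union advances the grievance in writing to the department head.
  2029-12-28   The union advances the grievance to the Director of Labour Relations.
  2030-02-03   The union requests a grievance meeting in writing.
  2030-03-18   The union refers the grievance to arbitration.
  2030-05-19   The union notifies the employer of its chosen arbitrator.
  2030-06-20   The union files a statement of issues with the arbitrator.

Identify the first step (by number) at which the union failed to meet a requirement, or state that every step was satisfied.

Step 2

Step 1 — 7 and 47 days from 2029-10-07 (when the grieved event occurs) are 2029-10-14 and 2029-11-23 respectively; done 2029-11-22, which is between those dates.
Step 2 — 5 and 18 days from 2029-11-22 (when the written grievance is presented to the supervisor) are 2029-11-27 and 2029-12-10 respectively; done 2029-12-12 — 2 days after the window closed.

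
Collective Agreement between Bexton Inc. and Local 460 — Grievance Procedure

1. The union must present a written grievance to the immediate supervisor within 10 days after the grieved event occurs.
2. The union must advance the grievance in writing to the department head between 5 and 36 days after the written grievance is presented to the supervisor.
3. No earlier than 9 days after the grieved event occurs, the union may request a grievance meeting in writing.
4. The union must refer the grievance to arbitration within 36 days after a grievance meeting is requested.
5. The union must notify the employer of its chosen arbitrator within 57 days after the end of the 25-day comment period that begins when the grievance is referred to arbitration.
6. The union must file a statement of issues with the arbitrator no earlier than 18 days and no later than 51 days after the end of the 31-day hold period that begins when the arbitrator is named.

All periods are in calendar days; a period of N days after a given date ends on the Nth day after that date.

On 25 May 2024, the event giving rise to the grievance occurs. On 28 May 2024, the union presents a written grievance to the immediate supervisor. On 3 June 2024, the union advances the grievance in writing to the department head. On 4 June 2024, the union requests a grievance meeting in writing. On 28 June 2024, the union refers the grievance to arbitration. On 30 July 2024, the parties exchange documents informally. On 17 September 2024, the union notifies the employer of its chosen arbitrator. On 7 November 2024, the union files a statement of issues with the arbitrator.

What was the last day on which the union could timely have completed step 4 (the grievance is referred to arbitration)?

10 July 2024

Step 4 runs from 4 June 2024, when a grievance meeting is requested. 36 days after 4 June 2024 is 10 July 2024.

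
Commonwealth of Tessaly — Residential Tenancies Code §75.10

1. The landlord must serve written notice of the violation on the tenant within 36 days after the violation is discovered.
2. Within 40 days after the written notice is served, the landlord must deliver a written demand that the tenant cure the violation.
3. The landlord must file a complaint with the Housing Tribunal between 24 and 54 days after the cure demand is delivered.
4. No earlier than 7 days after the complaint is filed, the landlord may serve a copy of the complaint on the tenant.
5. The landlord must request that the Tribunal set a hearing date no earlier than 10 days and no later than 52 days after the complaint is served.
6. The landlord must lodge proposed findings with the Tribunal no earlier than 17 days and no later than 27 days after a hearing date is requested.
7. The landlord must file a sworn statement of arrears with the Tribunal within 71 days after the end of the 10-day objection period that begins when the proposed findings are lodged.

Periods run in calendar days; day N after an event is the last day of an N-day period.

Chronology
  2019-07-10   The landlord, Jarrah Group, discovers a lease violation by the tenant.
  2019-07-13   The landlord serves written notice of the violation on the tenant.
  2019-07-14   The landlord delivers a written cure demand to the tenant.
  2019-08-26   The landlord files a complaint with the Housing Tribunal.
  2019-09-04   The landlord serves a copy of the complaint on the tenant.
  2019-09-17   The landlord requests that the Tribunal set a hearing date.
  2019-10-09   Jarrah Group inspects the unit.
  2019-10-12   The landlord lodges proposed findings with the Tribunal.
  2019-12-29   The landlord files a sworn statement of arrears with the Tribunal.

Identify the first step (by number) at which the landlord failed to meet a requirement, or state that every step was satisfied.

None — every step was satisfied

(1) due by 2019-07-10 + 36 days = 2019-08-15; done 2019-07-13 — timely.
(2) due by 2019-07-13 + 40 days = 2019-08-22; 2019-07-14 is within that limit.
(3) the permitted window runs from 2019-07-14 + 24 = 2019-08-07 to 2019-07-14 + 54 = 2019-09-06; done 2019-08-26, which is between those dates.
(4) permitted from 2019-08-26 + 7 days = 2019-09-02 onward; done 2019-09-04, after the minimum wait.
(5) the permitted window runs from 2019-09-04 + 10 = 2019-09-14 to 2019-09-04 + 52 = 2019-10-26; done 2019-09-17, which is between those dates.
(6) the permitted window runs from 2019-09-17 + 17 = 2019-10-04 to 2019-09-17 + 27 = 2019-10-14; done 2019-10-12, which is between those dates.
(7) due by 2019-10-22 + 71 days = 2020-01-01; completed 2019-12-29, before the deadline.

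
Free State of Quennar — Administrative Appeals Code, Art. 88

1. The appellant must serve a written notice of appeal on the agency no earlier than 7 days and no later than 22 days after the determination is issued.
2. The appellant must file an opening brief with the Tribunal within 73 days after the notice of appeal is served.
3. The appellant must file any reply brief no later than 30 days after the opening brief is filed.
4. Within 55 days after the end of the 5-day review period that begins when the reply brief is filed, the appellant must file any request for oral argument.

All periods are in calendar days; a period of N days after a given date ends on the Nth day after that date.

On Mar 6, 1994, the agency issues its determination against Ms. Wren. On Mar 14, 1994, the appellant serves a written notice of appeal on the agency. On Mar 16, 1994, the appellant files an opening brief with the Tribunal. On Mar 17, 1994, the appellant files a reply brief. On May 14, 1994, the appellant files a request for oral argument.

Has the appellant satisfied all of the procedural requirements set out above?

Yes

(1) the permitted window runs from Mar 6, 1994 + 7 = Mar 13, 1994 to Mar 6, 1994 + 22 = Mar 28, 1994; done Mar 14, 1994, which is between those dates.
(2) due by Mar 14, 1994 + 73 days = May 26, 1994; Mar 16, 1994 is within that limit.
(3) due by Mar 16, 1994 + 30 days = Apr 15, 1994; Mar 17, 1994 is within that limit.
(4) due by Mar 22, 1994 + 55 days = May 16, 1994; May 14, 1994 is within that limit.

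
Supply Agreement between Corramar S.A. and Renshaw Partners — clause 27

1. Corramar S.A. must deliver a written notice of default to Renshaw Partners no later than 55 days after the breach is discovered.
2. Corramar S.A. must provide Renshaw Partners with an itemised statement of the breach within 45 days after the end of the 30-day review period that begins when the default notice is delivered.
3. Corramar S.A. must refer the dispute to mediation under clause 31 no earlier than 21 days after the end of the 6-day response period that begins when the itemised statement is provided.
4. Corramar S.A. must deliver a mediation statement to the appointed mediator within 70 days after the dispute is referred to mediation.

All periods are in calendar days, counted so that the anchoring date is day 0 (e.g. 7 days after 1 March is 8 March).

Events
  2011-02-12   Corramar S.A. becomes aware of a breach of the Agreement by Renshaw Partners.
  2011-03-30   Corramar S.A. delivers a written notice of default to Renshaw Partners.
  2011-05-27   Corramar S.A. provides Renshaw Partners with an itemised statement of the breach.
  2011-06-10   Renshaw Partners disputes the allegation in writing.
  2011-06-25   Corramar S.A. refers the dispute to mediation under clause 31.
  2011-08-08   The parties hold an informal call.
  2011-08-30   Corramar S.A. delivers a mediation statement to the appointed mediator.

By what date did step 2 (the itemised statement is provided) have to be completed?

The default notice is delivered on 2011-03-30; the 30-day review period therefore ends 2011-04-29, and step 2 runs from that date. 45 days after 2011-04-29 is 2011-06-13.

2011-06-13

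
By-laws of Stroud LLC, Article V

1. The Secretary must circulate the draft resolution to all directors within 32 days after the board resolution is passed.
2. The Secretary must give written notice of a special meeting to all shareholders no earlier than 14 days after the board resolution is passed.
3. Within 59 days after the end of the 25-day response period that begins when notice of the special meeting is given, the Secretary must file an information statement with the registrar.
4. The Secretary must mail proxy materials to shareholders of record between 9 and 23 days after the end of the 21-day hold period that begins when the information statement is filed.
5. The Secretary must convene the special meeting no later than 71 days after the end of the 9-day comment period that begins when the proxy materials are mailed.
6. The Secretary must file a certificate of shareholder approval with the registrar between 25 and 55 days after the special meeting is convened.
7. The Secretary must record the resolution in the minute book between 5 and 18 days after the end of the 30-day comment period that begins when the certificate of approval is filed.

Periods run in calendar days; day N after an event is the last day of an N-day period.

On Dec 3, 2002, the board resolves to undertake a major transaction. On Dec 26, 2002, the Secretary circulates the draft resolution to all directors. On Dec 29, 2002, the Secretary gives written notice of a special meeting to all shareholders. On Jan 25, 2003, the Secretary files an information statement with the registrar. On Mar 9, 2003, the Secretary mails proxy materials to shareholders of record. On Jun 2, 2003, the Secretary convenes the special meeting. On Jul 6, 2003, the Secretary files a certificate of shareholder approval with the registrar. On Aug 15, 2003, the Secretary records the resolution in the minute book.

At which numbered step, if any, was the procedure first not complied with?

Step 5

Step 1 — counting 32 days from Dec 3, 2002 (when the board resolution is passed) gives a deadline of Jan 4, 2003; done Dec 26, 2002 — timely.
Step 2 — must wait 14 days from Dec 3, 2002 (when the board resolution is passed), so not before Dec 17, 2002; done Dec 29, 2002 — permitted.
Step 3 — counting 59 days from Jan 23, 2003 (end of the 25-day response period, which began when notice of the special meeting is given on Dec 29, 2002) gives a deadline of Mar 23, 2003; completed Jan 25, 2003, before the deadline.
Step 4 — 9 and 23 days from Feb 15, 2003 (end of the 21-day hold period, which began when the information statement is filed on Jan 25, 2003) are Feb 24, 2003 and Mar 10, 2003 respectively; done Mar 9, 2003, which is between those dates.
Step 5 — counting 71 days from Mar 18, 2003 (end of the 9-day comment period, which began when the proxy materials are mailed on Mar 9, 2003) gives a deadline of May 28, 2003; not done until Jun 2, 2003, 5 days after the deadline.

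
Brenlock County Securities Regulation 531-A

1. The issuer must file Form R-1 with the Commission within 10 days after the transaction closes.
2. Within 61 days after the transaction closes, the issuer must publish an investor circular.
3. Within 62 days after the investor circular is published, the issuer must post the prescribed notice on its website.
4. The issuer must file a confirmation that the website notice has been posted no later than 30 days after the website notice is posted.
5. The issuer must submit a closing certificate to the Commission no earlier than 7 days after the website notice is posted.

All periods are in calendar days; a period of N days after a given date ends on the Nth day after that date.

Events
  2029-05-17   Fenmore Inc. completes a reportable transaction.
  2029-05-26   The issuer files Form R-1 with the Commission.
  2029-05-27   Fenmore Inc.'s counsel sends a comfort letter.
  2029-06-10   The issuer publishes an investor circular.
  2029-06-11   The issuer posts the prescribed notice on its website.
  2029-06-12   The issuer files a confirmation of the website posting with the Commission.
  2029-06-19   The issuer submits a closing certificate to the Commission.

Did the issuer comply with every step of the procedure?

(1) due by 2029-05-17 + 10 days = 2029-05-27; done 2029-05-26 — timely.
(2) due by 2029-05-17 + 61 days = 2029-07-17; 2029-06-10 is within that limit.
(3) due by 2029-06-10 + 62 days = 2029-08-11; done 2029-06-11 — timely.
(4) due by 2029-06-11 + 30 days = 2029-07-11; completed 2029-06-12, before the deadline.
(5) permitted from 2029-06-11 + 7 days = 2029-06-18 onward; done 2029-06-19, after the minimum wait.

Yes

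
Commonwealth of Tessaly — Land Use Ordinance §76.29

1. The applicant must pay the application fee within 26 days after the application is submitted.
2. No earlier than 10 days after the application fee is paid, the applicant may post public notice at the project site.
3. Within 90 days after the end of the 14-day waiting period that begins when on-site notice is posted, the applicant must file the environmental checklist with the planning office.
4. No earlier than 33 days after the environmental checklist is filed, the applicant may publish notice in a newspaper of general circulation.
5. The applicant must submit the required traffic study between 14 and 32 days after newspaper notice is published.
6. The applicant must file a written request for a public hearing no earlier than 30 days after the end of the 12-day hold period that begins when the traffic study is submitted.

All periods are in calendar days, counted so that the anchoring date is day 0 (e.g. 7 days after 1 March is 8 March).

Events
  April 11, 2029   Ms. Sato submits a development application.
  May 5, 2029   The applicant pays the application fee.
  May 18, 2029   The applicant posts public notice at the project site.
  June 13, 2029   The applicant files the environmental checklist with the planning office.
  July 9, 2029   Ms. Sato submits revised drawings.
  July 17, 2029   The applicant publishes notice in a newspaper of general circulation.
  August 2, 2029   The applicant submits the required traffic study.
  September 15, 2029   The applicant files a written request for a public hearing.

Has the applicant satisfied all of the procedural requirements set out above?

Yes

(1) due by April 11, 2029 + 26 days = May 7, 2029; May 5, 2029 is within that limit.
(2) permitted from May 5, 2029 + 10 days = May 15, 2029 onward; May 18, 2029 is on or after that date.
(3) due by June 1, 2029 + 90 days = August 30, 2029; completed June 13, 2029, before the deadline.
(4) permitted from June 13, 2029 + 33 days = July 16, 2029 onward; July 17, 2029 is on or after that date.
(5) the permitted window runs from July 17, 2029 + 14 = July 31, 2029 to July 17, 2029 + 32 = August 18, 2029; done August 2, 2029, which is between those dates.
(6) permitted from August 14, 2029 + 30 days = September 13, 2029 onward; September 15, 2029 is on or after that date.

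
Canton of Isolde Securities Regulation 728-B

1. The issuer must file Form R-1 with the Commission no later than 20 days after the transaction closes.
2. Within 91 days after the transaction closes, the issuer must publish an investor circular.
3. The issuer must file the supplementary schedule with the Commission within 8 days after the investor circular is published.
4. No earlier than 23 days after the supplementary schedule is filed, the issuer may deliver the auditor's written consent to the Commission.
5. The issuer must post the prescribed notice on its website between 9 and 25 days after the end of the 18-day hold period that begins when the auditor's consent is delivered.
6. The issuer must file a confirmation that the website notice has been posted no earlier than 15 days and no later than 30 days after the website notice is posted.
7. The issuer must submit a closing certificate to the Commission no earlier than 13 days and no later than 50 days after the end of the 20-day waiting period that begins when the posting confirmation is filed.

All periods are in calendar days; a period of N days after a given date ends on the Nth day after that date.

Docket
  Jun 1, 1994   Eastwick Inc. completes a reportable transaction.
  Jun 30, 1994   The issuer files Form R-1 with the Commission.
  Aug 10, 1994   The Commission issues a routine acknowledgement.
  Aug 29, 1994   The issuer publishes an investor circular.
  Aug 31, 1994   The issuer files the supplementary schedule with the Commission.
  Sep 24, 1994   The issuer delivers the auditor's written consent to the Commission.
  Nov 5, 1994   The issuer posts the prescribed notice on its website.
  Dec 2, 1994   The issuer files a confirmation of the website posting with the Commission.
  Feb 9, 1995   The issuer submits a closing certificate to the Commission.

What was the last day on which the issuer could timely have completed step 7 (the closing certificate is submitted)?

Feb 10, 1995

The posting confirmation is filed on Dec 2, 1994; the 20-day waiting period therefore ends Dec 22, 1994, and step 7 runs from that date. The window is 13–50 days after Dec 22, 1994; it closes on Feb 10, 1995.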